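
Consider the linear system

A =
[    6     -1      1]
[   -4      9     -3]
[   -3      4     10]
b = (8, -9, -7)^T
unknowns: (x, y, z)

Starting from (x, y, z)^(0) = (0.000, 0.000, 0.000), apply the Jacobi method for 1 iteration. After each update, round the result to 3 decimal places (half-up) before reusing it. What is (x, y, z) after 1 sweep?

Iteration 1:
  x = (8 - (-1)·0.000 - (1)·0.000) / (6) = 1.333
  y = (-9 - (-4)·0.000 - (-3)·0.000) / (9) = -1.000
  z = (-7 - (-3)·0.000 - (4)·0.000) / (10) = -0.700

(1.333, -1.000, -0.700)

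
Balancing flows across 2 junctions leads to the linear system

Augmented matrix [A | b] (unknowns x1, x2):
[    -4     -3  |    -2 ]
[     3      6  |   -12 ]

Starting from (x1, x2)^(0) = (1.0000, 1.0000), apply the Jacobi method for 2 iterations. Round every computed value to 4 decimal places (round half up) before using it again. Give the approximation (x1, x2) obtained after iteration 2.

Iteration 1:
  x1 = (-2 - (-3)·1.0000) / (-4) = -0.2500
  x2 = (-12 - (3)·1.0000) / (6) = -2.5000
Iteration 2:
  x1 = (-2 - (-3)·-2.5000) / (-4) = 2.3750
  x2 = (-12 - (3)·-0.2500) / (6) = -1.8750

(2.3750, -1.8750)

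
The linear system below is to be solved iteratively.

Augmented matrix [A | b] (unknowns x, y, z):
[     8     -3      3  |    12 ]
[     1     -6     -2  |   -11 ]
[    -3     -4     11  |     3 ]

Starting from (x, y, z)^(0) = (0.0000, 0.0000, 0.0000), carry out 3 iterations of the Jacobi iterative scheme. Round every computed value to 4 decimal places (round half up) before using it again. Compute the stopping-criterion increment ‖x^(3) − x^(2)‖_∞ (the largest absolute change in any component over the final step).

0.3437

Iteration 1:
  x = (12 - (-3)·0.0000 - (3)·0.0000) / (8) = 1.5000
  y = (-11 - (1)·0.0000 - (-2)·0.0000) / (-6) = 1.8333
  z = (3 - (-3)·0.0000 - (-4)·0.0000) / (11) = 0.2727
Iteration 2:
  x = (12 - (-3)·1.8333 - (3)·0.2727) / (8) = 2.0852
  y = (-11 - (1)·1.5000 - (-2)·0.2727) / (-6) = 1.9924
  z = (3 - (-3)·1.5000 - (-4)·1.8333) / (11) = 1.3485
Iteration 3:
  x = (12 - (-3)·1.9924 - (3)·1.3485) / (8) = 1.7415
  y = (-11 - (1)·2.0852 - (-2)·1.3485) / (-6) = 1.7314
  z = (3 - (-3)·2.0852 - (-4)·1.9924) / (11) = 1.5659
Change: (-0.3437, -0.2610, 0.2174) → max |·| = 0.3437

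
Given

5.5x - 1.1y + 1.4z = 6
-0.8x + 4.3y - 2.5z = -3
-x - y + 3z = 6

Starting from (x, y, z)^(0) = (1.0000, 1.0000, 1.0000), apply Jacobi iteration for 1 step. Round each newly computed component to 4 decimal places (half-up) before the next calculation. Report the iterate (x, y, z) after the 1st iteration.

Iteration 1:
  x = (6 - (-1.1)·1.0000 - (1.4)·1.0000) / (5.5) = 1.0364
  y = (-3 - (-0.8)·1.0000 - (-2.5)·1.0000) / (4.3) = 0.0698
  z = (6 - (-1)·1.0000 - (-1)·1.0000) / (3) = 2.6667

(1.0364, 0.0698, 2.6667)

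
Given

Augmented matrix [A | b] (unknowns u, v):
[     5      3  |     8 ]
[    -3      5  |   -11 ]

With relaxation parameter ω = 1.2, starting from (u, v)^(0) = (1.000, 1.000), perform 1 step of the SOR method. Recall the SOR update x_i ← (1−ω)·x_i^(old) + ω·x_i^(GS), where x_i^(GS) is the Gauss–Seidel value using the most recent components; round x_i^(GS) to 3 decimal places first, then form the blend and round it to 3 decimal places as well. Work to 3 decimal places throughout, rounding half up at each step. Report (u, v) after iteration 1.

Iteration 1:
  u: GS value = (8 - (3)·1.000) / (5) = 1.000;  u ← (1−ω)·1.000 + ω·1.000 = 1.000
  v: GS value = (-11 - (-3)·1.000) / (5) = -1.600;  v ← (1−ω)·1.000 + ω·-1.600 = -2.120

(1.000, -2.120)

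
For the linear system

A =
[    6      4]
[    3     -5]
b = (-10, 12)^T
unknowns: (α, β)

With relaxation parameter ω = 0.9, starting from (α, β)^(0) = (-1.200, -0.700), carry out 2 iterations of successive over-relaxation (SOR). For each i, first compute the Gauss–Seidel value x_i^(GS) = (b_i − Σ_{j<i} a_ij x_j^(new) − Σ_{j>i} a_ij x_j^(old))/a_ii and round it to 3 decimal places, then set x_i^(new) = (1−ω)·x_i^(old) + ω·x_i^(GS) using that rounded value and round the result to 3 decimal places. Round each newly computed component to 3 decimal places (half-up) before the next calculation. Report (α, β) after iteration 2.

(0.107, -2.390)

Iteration 1:
  α: GS value = (-10 - (4)·-0.700) / (6) = -1.200;  α ← (1−ω)·-1.200 + ω·-1.200 = -1.200
  β: GS value = (12 - (3)·-1.200) / (-5) = -3.120;  β ← (1−ω)·-0.700 + ω·-3.120 = -2.878
Iteration 2:
  α: GS value = (-10 - (4)·-2.878) / (6) = 0.252;  α ← (1−ω)·-1.200 + ω·0.252 = 0.107
  β: GS value = (12 - (3)·0.107) / (-5) = -2.336;  β ← (1−ω)·-2.878 + ω·-2.336 = -2.390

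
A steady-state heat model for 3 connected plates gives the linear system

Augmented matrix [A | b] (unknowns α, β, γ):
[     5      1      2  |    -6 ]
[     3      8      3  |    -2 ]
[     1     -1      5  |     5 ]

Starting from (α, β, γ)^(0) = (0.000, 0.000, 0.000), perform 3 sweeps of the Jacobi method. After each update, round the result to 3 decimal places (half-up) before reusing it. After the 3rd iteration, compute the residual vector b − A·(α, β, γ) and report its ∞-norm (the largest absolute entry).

Iteration 1:
  α = (-6 - (1)·0.000 - (2)·0.000) / (5) = -1.200
  β = (-2 - (3)·0.000 - (3)·0.000) / (8) = -0.250
  γ = (5 - (1)·0.000 - (-1)·0.000) / (5) = 1.000
Iteration 2:
  α = (-6 - (1)·-0.250 - (2)·1.000) / (5) = -1.550
  β = (-2 - (3)·-1.200 - (3)·1.000) / (8) = -0.175
  γ = (5 - (1)·-1.200 - (-1)·-0.250) / (5) = 1.190
Iteration 3:
  α = (-6 - (1)·-0.175 - (2)·1.190) / (5) = -1.641
  β = (-2 - (3)·-1.550 - (3)·1.190) / (8) = -0.115
  γ = (5 - (1)·-1.550 - (-1)·-0.175) / (5) = 1.275
Residual b − A·x = (-0.230, 0.018, 0.151); ∞-norm = 0.230

0.230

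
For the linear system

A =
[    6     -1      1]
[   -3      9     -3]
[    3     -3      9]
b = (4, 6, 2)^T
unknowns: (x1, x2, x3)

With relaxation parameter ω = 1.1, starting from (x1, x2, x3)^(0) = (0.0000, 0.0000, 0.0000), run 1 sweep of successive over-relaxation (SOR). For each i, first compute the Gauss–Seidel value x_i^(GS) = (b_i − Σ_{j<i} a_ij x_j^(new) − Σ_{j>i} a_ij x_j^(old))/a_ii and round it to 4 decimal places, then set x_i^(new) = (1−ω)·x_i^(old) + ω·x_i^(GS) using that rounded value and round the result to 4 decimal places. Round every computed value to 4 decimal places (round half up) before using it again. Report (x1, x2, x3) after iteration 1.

(0.7334, 1.0022, 0.3430)

Iteration 1:
  x1: GS value = (4 - (-1)·0.0000 - (1)·0.0000) / (6) = 0.6667;  x1 ← (1−ω)·0.0000 + ω·0.6667 = 0.7334
  x2: GS value = (6 - (-3)·0.7334 - (-3)·0.0000) / (9) = 0.9111;  x2 ← (1−ω)·0.0000 + ω·0.9111 = 1.0022
  x3: GS value = (2 - (3)·0.7334 - (-3)·1.0022) / (9) = 0.3118;  x3 ← (1−ω)·0.0000 + ω·0.3118 = 0.3430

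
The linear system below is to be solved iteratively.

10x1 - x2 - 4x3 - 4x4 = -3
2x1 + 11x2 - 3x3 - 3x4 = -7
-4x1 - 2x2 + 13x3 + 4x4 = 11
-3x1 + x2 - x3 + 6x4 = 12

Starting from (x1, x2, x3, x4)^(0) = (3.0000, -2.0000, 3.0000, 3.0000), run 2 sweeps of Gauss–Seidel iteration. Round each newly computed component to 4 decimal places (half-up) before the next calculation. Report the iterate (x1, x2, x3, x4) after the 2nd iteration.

Iteration 1:
  x1 = (-3 - (-1)·-2.0000 - (-4)·3.0000 - (-4)·3.0000) / (10) = 1.9000
  x2 = (-7 - (2)·1.9000 - (-3)·3.0000 - (-3)·3.0000) / (11) = 0.6545
  x3 = (11 - (-4)·1.9000 - (-2)·0.6545 - (4)·3.0000) / (13) = 0.6084
  x4 = (12 - (-3)·1.9000 - (1)·0.6545 - (-1)·0.6084) / (6) = 2.9423
Iteration 2:
  x1 = (-3 - (-1)·0.6545 - (-4)·0.6084 - (-4)·2.9423) / (10) = 1.1857
  x2 = (-7 - (2)·1.1857 - (-3)·0.6084 - (-3)·2.9423) / (11) = 0.1164
  x3 = (11 - (-4)·1.1857 - (-2)·0.1164 - (4)·2.9423) / (13) = 0.3236
  x4 = (12 - (-3)·1.1857 - (1)·0.1164 - (-1)·0.3236) / (6) = 2.6274

(1.1857, 0.1164, 0.3236, 2.6274)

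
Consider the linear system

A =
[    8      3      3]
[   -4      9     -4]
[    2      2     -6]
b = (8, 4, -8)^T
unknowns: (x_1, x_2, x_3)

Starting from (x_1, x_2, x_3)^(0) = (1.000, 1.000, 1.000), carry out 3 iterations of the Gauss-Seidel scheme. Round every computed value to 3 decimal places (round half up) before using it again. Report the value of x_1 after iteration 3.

-0.100

Iteration 1:
  x_1 = (8 - (3)·1.000 - (3)·1.000) / (8) = 0.250
  x_2 = (4 - (-4)·0.250 - (-4)·1.000) / (9) = 1.000
  x_3 = (-8 - (2)·0.250 - (2)·1.000) / (-6) = 1.750
Iteration 2:
  x_1 = (8 - (3)·1.000 - (3)·1.750) / (8) = -0.031
  x_2 = (4 - (-4)·-0.031 - (-4)·1.750) / (9) = 1.208
  x_3 = (-8 - (2)·-0.031 - (2)·1.208) / (-6) = 1.726
Iteration 3:
  x_1 = (8 - (3)·1.208 - (3)·1.726) / (8) = -0.100
  x_2 = (4 - (-4)·-0.100 - (-4)·1.726) / (9) = 1.167
  x_3 = (-8 - (2)·-0.100 - (2)·1.167) / (-6) = 1.689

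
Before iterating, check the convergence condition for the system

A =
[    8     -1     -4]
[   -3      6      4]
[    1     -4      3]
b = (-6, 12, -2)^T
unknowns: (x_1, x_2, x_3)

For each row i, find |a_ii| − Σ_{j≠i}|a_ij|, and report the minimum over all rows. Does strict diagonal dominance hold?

-2

row 1: |8| − (1+4) = 3
row 2: |6| − (3+4) = -1
row 3: |3| − (1+4) = -2
minimum over rows = -2 → not strictly diagonally dominant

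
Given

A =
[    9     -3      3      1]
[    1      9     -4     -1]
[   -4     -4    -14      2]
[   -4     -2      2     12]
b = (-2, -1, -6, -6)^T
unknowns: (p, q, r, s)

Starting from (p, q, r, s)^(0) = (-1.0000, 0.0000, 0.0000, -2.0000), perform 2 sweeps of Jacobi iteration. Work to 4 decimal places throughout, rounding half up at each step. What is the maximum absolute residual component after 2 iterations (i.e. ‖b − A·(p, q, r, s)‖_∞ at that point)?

1.0002

Iteration 1:
  p = (-2 - (-3)·0.0000 - (3)·0.0000 - (1)·-2.0000) / (9) = 0.0000
  q = (-1 - (1)·-1.0000 - (-4)·0.0000 - (-1)·-2.0000) / (9) = -0.2222
  r = (-6 - (-4)·-1.0000 - (-4)·0.0000 - (2)·-2.0000) / (-14) = 0.4286
  s = (-6 - (-4)·-1.0000 - (-2)·0.0000 - (2)·0.0000) / (12) = -0.8333
Iteration 2:
  p = (-2 - (-3)·-0.2222 - (3)·0.4286 - (1)·-0.8333) / (9) = -0.3466
  q = (-1 - (1)·0.0000 - (-4)·0.4286 - (-1)·-0.8333) / (9) = -0.0132
  r = (-6 - (-4)·0.0000 - (-4)·-0.2222 - (2)·-0.8333) / (-14) = 0.3730
  s = (-6 - (-4)·0.0000 - (-2)·-0.2222 - (2)·0.4286) / (12) = -0.6085
Residual b − A·x = (0.5693, 0.3489, -1.0002, -0.8568); ∞-norm = 1.0002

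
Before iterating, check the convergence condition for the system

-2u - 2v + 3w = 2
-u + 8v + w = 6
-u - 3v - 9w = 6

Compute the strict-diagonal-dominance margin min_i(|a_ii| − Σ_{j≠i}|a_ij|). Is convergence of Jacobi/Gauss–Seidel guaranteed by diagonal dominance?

-3

row 1: |-2| − (2+3) = -3
row 2: |8| − (1+1) = 6
row 3: |-9| − (1+3) = 5
minimum over rows = -3 → not strictly diagonally dominant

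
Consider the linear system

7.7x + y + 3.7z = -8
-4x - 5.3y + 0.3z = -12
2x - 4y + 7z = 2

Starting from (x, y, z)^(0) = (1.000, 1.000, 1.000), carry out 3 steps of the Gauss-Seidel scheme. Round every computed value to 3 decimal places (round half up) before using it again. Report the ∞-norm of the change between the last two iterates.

Iteration 1:
  x = (-8 - (1)·1.000 - (3.7)·1.000) / (7.7) = -1.649
  y = (-12 - (-4)·-1.649 - (0.3)·1.000) / (-5.3) = 3.565
  z = (2 - (2)·-1.649 - (-4)·3.565) / (7) = 2.794
Iteration 2:
  x = (-8 - (1)·3.565 - (3.7)·2.794) / (7.7) = -2.845
  y = (-12 - (-4)·-2.845 - (0.3)·2.794) / (-5.3) = 4.569
  z = (2 - (2)·-2.845 - (-4)·4.569) / (7) = 3.709
Iteration 3:
  x = (-8 - (1)·4.569 - (3.7)·3.709) / (7.7) = -3.415
  y = (-12 - (-4)·-3.415 - (0.3)·3.709) / (-5.3) = 5.051
  z = (2 - (2)·-3.415 - (-4)·5.051) / (7) = 4.148
Change: (-0.570, 0.482, 0.439) → max |·| = 0.570

0.570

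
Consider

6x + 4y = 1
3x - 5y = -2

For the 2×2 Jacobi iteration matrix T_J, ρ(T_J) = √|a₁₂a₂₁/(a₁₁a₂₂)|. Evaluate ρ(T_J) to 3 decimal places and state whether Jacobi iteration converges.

0.632

a₁₂a₂₁/(a₁₁a₂₂) = (4)·(3) / ((6)·(-5)) = -0.400000
ρ = √|-0.400000| = √0.400000 = 0.632
ρ < 1, so Jacobi converges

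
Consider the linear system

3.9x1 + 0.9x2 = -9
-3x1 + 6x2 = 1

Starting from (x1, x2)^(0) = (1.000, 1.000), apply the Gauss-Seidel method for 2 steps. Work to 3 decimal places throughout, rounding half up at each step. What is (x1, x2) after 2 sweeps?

(-2.053, -0.860)

Iteration 1:
  x1 = (-9 - (0.9)·1.000) / (3.9) = -2.538
  x2 = (1 - (-3)·-2.538) / (6) = -1.102
Iteration 2:
  x1 = (-9 - (0.9)·-1.102) / (3.9) = -2.053
  x2 = (1 - (-3)·-2.053) / (6) = -0.860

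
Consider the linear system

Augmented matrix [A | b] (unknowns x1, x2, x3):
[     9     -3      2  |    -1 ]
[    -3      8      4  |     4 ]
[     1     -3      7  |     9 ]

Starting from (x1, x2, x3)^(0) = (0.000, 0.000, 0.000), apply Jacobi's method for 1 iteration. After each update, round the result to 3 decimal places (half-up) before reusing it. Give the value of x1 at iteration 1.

-0.111

Iteration 1:
  x1 = (-1 - (-3)·0.000 - (2)·0.000) / (9) = -0.111
  x2 = (4 - (-3)·0.000 - (4)·0.000) / (8) = 0.500
  x3 = (9 - (1)·0.000 - (-3)·0.000) / (7) = 1.286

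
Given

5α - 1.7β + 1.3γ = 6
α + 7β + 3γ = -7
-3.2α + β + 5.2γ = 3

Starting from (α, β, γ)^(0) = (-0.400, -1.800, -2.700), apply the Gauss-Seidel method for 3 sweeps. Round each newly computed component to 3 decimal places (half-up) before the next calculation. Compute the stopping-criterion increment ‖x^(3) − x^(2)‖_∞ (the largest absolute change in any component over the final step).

0.583

Iteration 1:
  α = (6 - (-1.7)·-1.800 - (1.3)·-2.700) / (5) = 1.290
  β = (-7 - (1)·1.290 - (3)·-2.700) / (7) = -0.027
  γ = (3 - (-3.2)·1.290 - (1)·-0.027) / (5.2) = 1.376
Iteration 2:
  α = (6 - (-1.7)·-0.027 - (1.3)·1.376) / (5) = 0.833
  β = (-7 - (1)·0.833 - (3)·1.376) / (7) = -1.709
  γ = (3 - (-3.2)·0.833 - (1)·-1.709) / (5.2) = 1.418
Iteration 3:
  α = (6 - (-1.7)·-1.709 - (1.3)·1.418) / (5) = 0.250
  β = (-7 - (1)·0.250 - (3)·1.418) / (7) = -1.643
  γ = (3 - (-3.2)·0.250 - (1)·-1.643) / (5.2) = 1.047
Change: (-0.583, 0.066, -0.371) → max |·| = 0.583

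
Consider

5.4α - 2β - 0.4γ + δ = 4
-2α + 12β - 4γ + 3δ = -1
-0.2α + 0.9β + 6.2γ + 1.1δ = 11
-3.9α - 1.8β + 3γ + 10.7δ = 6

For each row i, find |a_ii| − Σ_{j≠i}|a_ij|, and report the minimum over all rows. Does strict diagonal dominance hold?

2

row 1: |5.4| − (2+0.4+1) = 2
row 2: |12| − (2+4+3) = 3
row 3: |6.2| − (0.2+0.9+1.1) = 4
row 4: |10.7| − (3.9+1.8+3) = 2
minimum over rows = 2 → strictly diagonally dominant (convergence guaranteed)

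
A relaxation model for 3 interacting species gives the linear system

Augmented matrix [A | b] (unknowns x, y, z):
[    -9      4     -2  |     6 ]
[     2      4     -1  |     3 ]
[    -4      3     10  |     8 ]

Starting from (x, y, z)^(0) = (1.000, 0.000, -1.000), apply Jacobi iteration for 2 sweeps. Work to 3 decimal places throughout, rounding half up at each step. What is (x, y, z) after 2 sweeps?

(-0.933, 1.272, 0.622)

Iteration 1:
  x = (6 - (4)·0.000 - (-2)·-1.000) / (-9) = -0.444
  y = (3 - (2)·1.000 - (-1)·-1.000) / (4) = 0.000
  z = (8 - (-4)·1.000 - (3)·0.000) / (10) = 1.200
Iteration 2:
  x = (6 - (4)·0.000 - (-2)·1.200) / (-9) = -0.933
  y = (3 - (2)·-0.444 - (-1)·1.200) / (4) = 1.272
  z = (8 - (-4)·-0.444 - (3)·0.000) / (10) = 0.622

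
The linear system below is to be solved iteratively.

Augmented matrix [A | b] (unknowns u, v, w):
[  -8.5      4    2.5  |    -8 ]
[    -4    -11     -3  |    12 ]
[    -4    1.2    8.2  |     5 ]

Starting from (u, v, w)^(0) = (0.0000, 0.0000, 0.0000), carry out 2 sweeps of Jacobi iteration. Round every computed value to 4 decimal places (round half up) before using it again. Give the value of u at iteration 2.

Iteration 1:
  u = (-8 - (4)·0.0000 - (2.5)·0.0000) / (-8.5) = 0.9412
  v = (12 - (-4)·0.0000 - (-3)·0.0000) / (-11) = -1.0909
  w = (5 - (-4)·0.0000 - (1.2)·0.0000) / (8.2) = 0.6098
Iteration 2:
  u = (-8 - (4)·-1.0909 - (2.5)·0.6098) / (-8.5) = 0.6072
  v = (12 - (-4)·0.9412 - (-3)·0.6098) / (-11) = -1.5995
  w = (5 - (-4)·0.9412 - (1.2)·-1.0909) / (8.2) = 1.2285

0.6072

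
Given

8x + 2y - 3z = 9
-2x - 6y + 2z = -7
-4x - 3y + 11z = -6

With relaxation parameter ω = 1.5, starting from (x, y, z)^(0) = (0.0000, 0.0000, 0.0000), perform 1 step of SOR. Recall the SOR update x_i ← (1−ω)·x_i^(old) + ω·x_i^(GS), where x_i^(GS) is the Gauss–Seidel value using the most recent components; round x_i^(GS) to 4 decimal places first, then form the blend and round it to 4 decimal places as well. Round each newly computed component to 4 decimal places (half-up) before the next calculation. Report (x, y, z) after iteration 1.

(1.6875, 0.9063, 0.4731)

Iteration 1:
  x: GS value = (9 - (2)·0.0000 - (-3)·0.0000) / (8) = 1.1250;  x ← (1−ω)·0.0000 + ω·1.1250 = 1.6875
  y: GS value = (-7 - (-2)·1.6875 - (2)·0.0000) / (-6) = 0.6042;  y ← (1−ω)·0.0000 + ω·0.6042 = 0.9063
  z: GS value = (-6 - (-4)·1.6875 - (-3)·0.9063) / (11) = 0.3154;  z ← (1−ω)·0.0000 + ω·0.3154 = 0.4731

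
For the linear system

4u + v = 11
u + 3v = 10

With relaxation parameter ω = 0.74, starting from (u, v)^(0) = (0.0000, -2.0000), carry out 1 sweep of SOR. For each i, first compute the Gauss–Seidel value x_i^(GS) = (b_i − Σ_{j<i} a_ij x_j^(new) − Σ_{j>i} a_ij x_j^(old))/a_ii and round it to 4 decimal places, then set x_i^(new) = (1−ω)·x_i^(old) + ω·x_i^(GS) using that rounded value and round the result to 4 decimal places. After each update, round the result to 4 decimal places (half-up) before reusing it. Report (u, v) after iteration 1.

Iteration 1:
  u: GS value = (11 - (1)·-2.0000) / (4) = 3.2500;  u ← (1−ω)·0.0000 + ω·3.2500 = 2.4050
  v: GS value = (10 - (1)·2.4050) / (3) = 2.5317;  v ← (1−ω)·-2.0000 + ω·2.5317 = 1.3535

(2.4050, 1.3535)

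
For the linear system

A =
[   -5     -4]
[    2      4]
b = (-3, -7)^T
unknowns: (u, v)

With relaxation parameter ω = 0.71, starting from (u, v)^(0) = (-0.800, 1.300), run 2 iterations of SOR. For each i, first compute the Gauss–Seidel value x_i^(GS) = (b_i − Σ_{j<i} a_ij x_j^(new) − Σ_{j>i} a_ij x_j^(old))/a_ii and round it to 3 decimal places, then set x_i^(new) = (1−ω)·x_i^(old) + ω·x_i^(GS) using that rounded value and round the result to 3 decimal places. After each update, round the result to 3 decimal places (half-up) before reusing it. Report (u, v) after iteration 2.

Iteration 1:
  u: GS value = (-3 - (-4)·1.300) / (-5) = -0.440;  u ← (1−ω)·-0.800 + ω·-0.440 = -0.544
  v: GS value = (-7 - (2)·-0.544) / (4) = -1.478;  v ← (1−ω)·1.300 + ω·-1.478 = -0.672
Iteration 2:
  u: GS value = (-3 - (-4)·-0.672) / (-5) = 1.138;  u ← (1−ω)·-0.544 + ω·1.138 = 0.650
  v: GS value = (-7 - (2)·0.650) / (4) = -2.075;  v ← (1−ω)·-0.672 + ω·-2.075 = -1.668

(0.650, -1.668)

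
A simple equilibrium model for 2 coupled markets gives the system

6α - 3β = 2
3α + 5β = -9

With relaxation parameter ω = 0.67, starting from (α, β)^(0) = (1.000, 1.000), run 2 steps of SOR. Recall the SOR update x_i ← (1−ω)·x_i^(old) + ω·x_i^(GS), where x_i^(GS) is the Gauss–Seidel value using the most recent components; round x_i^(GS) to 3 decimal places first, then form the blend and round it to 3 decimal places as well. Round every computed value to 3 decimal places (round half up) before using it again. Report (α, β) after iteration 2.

(0.103, -1.654)

Iteration 1:
  α: GS value = (2 - (-3)·1.000) / (6) = 0.833;  α ← (1−ω)·1.000 + ω·0.833 = 0.888
  β: GS value = (-9 - (3)·0.888) / (5) = -2.333;  β ← (1−ω)·1.000 + ω·-2.333 = -1.233
Iteration 2:
  α: GS value = (2 - (-3)·-1.233) / (6) = -0.283;  α ← (1−ω)·0.888 + ω·-0.283 = 0.103
  β: GS value = (-9 - (3)·0.103) / (5) = -1.862;  β ← (1−ω)·-1.233 + ω·-1.862 = -1.654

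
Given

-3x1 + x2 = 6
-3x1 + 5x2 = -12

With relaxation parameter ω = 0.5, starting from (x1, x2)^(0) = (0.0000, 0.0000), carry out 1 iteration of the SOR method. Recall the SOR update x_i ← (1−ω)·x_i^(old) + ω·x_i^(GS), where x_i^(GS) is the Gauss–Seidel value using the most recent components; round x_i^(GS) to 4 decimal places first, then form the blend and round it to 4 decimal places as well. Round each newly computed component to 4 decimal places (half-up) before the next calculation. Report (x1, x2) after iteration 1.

Iteration 1:
  x1: GS value = (6 - (1)·0.0000) / (-3) = -2.0000;  x1 ← (1−ω)·0.0000 + ω·-2.0000 = -1.0000
  x2: GS value = (-12 - (-3)·-1.0000) / (5) = -3.0000;  x2 ← (1−ω)·0.0000 + ω·-3.0000 = -1.5000

(-1.0000, -1.5000)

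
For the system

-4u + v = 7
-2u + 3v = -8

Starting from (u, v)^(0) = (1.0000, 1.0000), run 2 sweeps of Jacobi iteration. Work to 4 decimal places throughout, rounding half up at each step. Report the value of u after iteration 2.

-2.2500

Iteration 1:
  u = (7 - (1)·1.0000) / (-4) = -1.5000
  v = (-8 - (-2)·1.0000) / (3) = -2.0000
Iteration 2:
  u = (7 - (1)·-2.0000) / (-4) = -2.2500
  v = (-8 - (-2)·-1.5000) / (3) = -3.6667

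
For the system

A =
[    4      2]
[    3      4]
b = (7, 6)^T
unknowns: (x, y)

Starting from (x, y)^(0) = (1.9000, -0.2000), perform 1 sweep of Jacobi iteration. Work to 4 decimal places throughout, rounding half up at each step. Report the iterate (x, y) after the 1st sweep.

(1.8500, 0.0750)

Iteration 1:
  x = (7 - (2)·-0.2000) / (4) = 1.8500
  y = (6 - (3)·1.9000) / (4) = 0.0750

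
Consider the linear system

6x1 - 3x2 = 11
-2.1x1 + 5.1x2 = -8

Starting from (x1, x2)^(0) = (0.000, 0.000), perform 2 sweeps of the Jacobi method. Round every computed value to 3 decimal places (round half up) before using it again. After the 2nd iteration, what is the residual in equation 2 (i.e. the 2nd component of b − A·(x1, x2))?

-1.646

Iteration 1:
  x1 = (11 - (-3)·0.000) / (6) = 1.833
  x2 = (-8 - (-2.1)·0.000) / (5.1) = -1.569
Iteration 2:
  x1 = (11 - (-3)·-1.569) / (6) = 1.049
  x2 = (-8 - (-2.1)·1.833) / (5.1) = -0.814
Residual b − A·x = (2.264, -1.646)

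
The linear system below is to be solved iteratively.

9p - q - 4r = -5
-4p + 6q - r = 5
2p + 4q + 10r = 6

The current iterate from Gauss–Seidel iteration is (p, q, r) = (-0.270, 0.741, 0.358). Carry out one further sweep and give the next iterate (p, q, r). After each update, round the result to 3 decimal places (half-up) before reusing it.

(-0.314, 0.684, 0.389)

One sweep:
  p = (-5 - (-1)·0.741 - (-4)·0.358) / (9) = -0.314
  q = (5 - (-4)·-0.314 - (-1)·0.358) / (6) = 0.684
  r = (6 - (2)·-0.314 - (4)·0.684) / (10) = 0.389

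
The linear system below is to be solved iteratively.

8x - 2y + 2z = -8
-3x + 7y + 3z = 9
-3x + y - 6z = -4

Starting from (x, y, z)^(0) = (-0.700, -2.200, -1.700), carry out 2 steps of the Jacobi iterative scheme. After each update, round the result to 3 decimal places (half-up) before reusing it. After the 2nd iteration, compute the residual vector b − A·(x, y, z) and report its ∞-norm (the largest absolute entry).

4.108

Iteration 1:
  x = (-8 - (-2)·-2.200 - (2)·-1.700) / (8) = -1.125
  y = (9 - (-3)·-0.700 - (3)·-1.700) / (7) = 1.714
  z = (-4 - (-3)·-0.700 - (1)·-2.200) / (-6) = 0.650
Iteration 2:
  x = (-8 - (-2)·1.714 - (2)·0.650) / (8) = -0.734
  y = (9 - (-3)·-1.125 - (3)·0.650) / (7) = 0.525
  z = (-4 - (-3)·-1.125 - (1)·1.714) / (-6) = 1.515
Residual b − A·x = (-4.108, -1.422, 2.363); ∞-norm = 4.108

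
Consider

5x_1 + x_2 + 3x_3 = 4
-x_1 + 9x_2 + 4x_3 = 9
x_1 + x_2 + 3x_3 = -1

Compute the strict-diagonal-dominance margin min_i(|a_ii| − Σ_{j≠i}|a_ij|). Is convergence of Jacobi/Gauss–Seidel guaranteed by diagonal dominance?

row 1: |5| − (1+3) = 1
row 2: |9| − (1+4) = 4
row 3: |3| − (1+1) = 1
minimum over rows = 1 → strictly diagonally dominant (convergence guaranteed)

1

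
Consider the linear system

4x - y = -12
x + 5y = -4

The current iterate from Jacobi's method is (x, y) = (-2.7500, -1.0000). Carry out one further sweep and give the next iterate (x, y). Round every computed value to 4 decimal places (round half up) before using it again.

(-3.2500, -0.2500)

One sweep:
  x = (-12 - (-1)·-1.0000) / (4) = -3.2500
  y = (-4 - (1)·-2.7500) / (5) = -0.2500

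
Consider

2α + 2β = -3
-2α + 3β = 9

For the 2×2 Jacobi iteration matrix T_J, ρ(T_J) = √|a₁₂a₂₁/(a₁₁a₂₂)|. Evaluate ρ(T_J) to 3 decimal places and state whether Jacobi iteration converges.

a₁₂a₂₁/(a₁₁a₂₂) = (2)·(-2) / ((2)·(3)) = -0.666667
ρ = √|-0.666667| = √0.666667 = 0.816
ρ < 1, so Jacobi converges

0.816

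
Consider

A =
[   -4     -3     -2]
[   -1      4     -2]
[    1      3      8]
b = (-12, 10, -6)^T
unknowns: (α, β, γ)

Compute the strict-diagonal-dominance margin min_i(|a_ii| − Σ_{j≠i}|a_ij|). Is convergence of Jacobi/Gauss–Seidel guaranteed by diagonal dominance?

-1

row 1: |-4| − (3+2) = -1
row 2: |4| − (1+2) = 1
row 3: |8| − (1+3) = 4
minimum over rows = -1 → not strictly diagonally dominant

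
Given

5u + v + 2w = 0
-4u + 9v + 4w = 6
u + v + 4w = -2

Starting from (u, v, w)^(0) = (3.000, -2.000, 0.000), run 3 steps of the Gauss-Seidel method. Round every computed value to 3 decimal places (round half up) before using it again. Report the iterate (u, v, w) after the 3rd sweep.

(0.106, 1.075, -0.795)

Iteration 1:
  u = (0 - (1)·-2.000 - (2)·0.000) / (5) = 0.400
  v = (6 - (-4)·0.400 - (4)·0.000) / (9) = 0.844
  w = (-2 - (1)·0.400 - (1)·0.844) / (4) = -0.811
Iteration 2:
  u = (0 - (1)·0.844 - (2)·-0.811) / (5) = 0.156
  v = (6 - (-4)·0.156 - (4)·-0.811) / (9) = 1.096
  w = (-2 - (1)·0.156 - (1)·1.096) / (4) = -0.813
Iteration 3:
  u = (0 - (1)·1.096 - (2)·-0.813) / (5) = 0.106
  v = (6 - (-4)·0.106 - (4)·-0.813) / (9) = 1.075
  w = (-2 - (1)·0.106 - (1)·1.075) / (4) = -0.795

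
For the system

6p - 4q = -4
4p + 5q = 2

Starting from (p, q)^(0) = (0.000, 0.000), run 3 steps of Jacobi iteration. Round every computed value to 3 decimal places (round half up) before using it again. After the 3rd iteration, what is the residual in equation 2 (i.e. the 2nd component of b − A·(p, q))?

Iteration 1:
  p = (-4 - (-4)·0.000) / (6) = -0.667
  q = (2 - (4)·0.000) / (5) = 0.400
Iteration 2:
  p = (-4 - (-4)·0.400) / (6) = -0.400
  q = (2 - (4)·-0.667) / (5) = 0.934
Iteration 3:
  p = (-4 - (-4)·0.934) / (6) = -0.044
  q = (2 - (4)·-0.400) / (5) = 0.720
Residual b − A·x = (-0.856, -1.424)

-1.424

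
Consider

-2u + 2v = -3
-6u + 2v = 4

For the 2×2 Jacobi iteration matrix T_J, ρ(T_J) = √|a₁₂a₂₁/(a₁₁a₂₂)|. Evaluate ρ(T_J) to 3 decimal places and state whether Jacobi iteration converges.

1.732

a₁₂a₂₁/(a₁₁a₂₂) = (2)·(-6) / ((-2)·(2)) = 3.000000
ρ = √|3.000000| = √3.000000 = 1.732
ρ > 1, so Jacobi diverges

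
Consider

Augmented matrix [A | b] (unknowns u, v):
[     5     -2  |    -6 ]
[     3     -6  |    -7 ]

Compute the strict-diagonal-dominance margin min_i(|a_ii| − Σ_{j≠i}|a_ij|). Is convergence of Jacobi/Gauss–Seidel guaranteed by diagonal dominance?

row 1: |5| − (2) = 3
row 2: |-6| − (3) = 3
minimum over rows = 3 → strictly diagonally dominant (convergence guaranteed)

3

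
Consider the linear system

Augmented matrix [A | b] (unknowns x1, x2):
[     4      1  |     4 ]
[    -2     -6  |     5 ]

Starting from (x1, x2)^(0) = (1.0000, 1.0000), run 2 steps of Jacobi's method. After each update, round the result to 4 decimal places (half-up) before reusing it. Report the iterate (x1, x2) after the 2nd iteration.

(1.2917, -1.0833)

Iteration 1:
  x1 = (4 - (1)·1.0000) / (4) = 0.7500
  x2 = (5 - (-2)·1.0000) / (-6) = -1.1667
Iteration 2:
  x1 = (4 - (1)·-1.1667) / (4) = 1.2917
  x2 = (5 - (-2)·0.7500) / (-6) = -1.0833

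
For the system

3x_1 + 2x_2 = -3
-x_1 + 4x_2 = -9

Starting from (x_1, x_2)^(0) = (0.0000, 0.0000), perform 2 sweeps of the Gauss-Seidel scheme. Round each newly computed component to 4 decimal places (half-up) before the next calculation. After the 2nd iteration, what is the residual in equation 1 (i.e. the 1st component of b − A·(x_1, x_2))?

-0.8335

Iteration 1:
  x_1 = (-3 - (2)·0.0000) / (3) = -1.0000
  x_2 = (-9 - (-1)·-1.0000) / (4) = -2.5000
Iteration 2:
  x_1 = (-3 - (2)·-2.5000) / (3) = 0.6667
  x_2 = (-9 - (-1)·0.6667) / (4) = -2.0833
Residual b − A·x = (-0.8335, -0.0001)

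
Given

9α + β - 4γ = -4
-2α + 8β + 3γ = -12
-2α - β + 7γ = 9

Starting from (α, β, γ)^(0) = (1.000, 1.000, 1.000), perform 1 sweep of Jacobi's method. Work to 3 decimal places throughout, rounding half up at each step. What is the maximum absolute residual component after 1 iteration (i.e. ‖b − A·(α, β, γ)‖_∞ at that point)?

Iteration 1:
  α = (-4 - (1)·1.000 - (-4)·1.000) / (9) = -0.111
  β = (-12 - (-2)·1.000 - (3)·1.000) / (8) = -1.625
  γ = (9 - (-2)·1.000 - (-1)·1.000) / (7) = 1.714
Residual b − A·x = (5.480, -4.364, -4.845); ∞-norm = 5.480

5.480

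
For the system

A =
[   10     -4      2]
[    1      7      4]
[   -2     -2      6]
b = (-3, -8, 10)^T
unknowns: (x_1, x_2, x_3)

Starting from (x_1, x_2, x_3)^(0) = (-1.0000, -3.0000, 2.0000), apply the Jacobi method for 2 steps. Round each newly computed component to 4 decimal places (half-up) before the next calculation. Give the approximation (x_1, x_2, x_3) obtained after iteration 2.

(-1.2238, -1.0619, 0.3190)

Iteration 1:
  x_1 = (-3 - (-4)·-3.0000 - (2)·2.0000) / (10) = -1.9000
  x_2 = (-8 - (1)·-1.0000 - (4)·2.0000) / (7) = -2.1429
  x_3 = (10 - (-2)·-1.0000 - (-2)·-3.0000) / (6) = 0.3333
Iteration 2:
  x_1 = (-3 - (-4)·-2.1429 - (2)·0.3333) / (10) = -1.2238
  x_2 = (-8 - (1)·-1.9000 - (4)·0.3333) / (7) = -1.0619
  x_3 = (10 - (-2)·-1.9000 - (-2)·-2.1429) / (6) = 0.3190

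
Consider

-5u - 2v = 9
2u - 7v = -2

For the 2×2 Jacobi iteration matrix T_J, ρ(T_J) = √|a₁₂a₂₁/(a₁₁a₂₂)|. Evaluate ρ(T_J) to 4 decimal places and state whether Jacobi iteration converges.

0.3381

a₁₂a₂₁/(a₁₁a₂₂) = (-2)·(2) / ((-5)·(-7)) = -0.114286
ρ = √|-0.114286| = √0.114286 = 0.3381
ρ < 1, so Jacobi converges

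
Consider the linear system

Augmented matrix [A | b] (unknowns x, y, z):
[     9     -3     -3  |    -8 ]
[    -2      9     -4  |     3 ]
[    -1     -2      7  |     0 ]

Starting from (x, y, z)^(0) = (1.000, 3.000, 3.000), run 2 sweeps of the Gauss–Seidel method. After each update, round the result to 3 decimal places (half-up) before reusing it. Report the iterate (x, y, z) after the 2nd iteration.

Iteration 1:
  x = (-8 - (-3)·3.000 - (-3)·3.000) / (9) = 1.111
  y = (3 - (-2)·1.111 - (-4)·3.000) / (9) = 1.914
  z = (0 - (-1)·1.111 - (-2)·1.914) / (7) = 0.706
Iteration 2:
  x = (-8 - (-3)·1.914 - (-3)·0.706) / (9) = -0.016
  y = (3 - (-2)·-0.016 - (-4)·0.706) / (9) = 0.644
  z = (0 - (-1)·-0.016 - (-2)·0.644) / (7) = 0.182

(-0.016, 0.644, 0.182)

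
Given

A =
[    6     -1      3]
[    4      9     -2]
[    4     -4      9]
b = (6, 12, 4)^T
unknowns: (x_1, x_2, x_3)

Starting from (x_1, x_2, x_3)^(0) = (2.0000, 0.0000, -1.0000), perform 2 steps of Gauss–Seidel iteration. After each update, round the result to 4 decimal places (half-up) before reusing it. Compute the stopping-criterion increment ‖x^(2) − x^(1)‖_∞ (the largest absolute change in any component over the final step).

0.4136

Iteration 1:
  x_1 = (6 - (-1)·0.0000 - (3)·-1.0000) / (6) = 1.5000
  x_2 = (12 - (4)·1.5000 - (-2)·-1.0000) / (9) = 0.4444
  x_3 = (4 - (4)·1.5000 - (-4)·0.4444) / (9) = -0.0247
Iteration 2:
  x_1 = (6 - (-1)·0.4444 - (3)·-0.0247) / (6) = 1.0864
  x_2 = (12 - (4)·1.0864 - (-2)·-0.0247) / (9) = 0.8450
  x_3 = (4 - (4)·1.0864 - (-4)·0.8450) / (9) = 0.3372
Change: (-0.4136, 0.4006, 0.3619) → max |·| = 0.4136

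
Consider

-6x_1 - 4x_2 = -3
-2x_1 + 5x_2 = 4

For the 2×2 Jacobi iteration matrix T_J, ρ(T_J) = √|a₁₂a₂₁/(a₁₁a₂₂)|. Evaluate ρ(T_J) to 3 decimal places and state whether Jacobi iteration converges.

a₁₂a₂₁/(a₁₁a₂₂) = (-4)·(-2) / ((-6)·(5)) = -0.266667
ρ = √|-0.266667| = √0.266667 = 0.516
ρ < 1, so Jacobi converges

0.516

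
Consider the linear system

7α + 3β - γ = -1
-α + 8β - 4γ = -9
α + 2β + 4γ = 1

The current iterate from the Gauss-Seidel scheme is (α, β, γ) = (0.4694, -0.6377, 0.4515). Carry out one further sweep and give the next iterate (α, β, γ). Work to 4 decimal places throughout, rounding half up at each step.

One sweep:
  α = (-1 - (3)·-0.6377 - (-1)·0.4515) / (7) = 0.1949
  β = (-9 - (-1)·0.1949 - (-4)·0.4515) / (8) = -0.8749
  γ = (1 - (1)·0.1949 - (2)·-0.8749) / (4) = 0.6387

(0.1949, -0.8749, 0.6387)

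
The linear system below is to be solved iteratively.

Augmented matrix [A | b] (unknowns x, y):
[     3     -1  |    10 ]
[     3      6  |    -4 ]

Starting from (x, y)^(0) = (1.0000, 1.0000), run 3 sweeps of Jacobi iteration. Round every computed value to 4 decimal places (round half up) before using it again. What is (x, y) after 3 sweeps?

(2.5000, -2.1389)

Iteration 1:
  x = (10 - (-1)·1.0000) / (3) = 3.6667
  y = (-4 - (3)·1.0000) / (6) = -1.1667
Iteration 2:
  x = (10 - (-1)·-1.1667) / (3) = 2.9444
  y = (-4 - (3)·3.6667) / (6) = -2.5000
Iteration 3:
  x = (10 - (-1)·-2.5000) / (3) = 2.5000
  y = (-4 - (3)·2.9444) / (6) = -2.1389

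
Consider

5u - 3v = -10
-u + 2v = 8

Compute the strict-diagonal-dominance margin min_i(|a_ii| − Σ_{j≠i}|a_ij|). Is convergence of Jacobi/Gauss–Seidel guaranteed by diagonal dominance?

row 1: |5| − (3) = 2
row 2: |2| − (1) = 1
minimum over rows = 1 → strictly diagonally dominant (convergence guaranteed)

1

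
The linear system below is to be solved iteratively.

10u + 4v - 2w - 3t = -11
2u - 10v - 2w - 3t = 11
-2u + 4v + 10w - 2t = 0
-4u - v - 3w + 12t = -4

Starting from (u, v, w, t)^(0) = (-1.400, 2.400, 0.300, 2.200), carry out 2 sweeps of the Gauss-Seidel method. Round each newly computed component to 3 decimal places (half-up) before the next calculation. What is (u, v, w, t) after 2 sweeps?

Iteration 1:
  u = (-11 - (4)·2.400 - (-2)·0.300 - (-3)·2.200) / (10) = -1.340
  v = (11 - (2)·-1.340 - (-2)·0.300 - (-3)·2.200) / (-10) = -2.088
  w = (0 - (-2)·-1.340 - (4)·-2.088 - (-2)·2.200) / (10) = 1.007
  t = (-4 - (-4)·-1.340 - (-1)·-2.088 - (-3)·1.007) / (12) = -0.702
Iteration 2:
  u = (-11 - (4)·-2.088 - (-2)·1.007 - (-3)·-0.702) / (10) = -0.274
  v = (11 - (2)·-0.274 - (-2)·1.007 - (-3)·-0.702) / (-10) = -1.146
  w = (0 - (-2)·-0.274 - (4)·-1.146 - (-2)·-0.702) / (10) = 0.263
  t = (-4 - (-4)·-0.274 - (-1)·-1.146 - (-3)·0.263) / (12) = -0.454

(-0.274, -1.146, 0.263, -0.454)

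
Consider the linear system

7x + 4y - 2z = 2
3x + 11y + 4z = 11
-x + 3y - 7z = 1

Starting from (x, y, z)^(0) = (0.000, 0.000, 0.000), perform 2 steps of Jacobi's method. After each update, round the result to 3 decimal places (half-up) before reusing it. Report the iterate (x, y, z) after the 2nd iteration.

(-0.327, 0.974, 0.245)

Iteration 1:
  x = (2 - (4)·0.000 - (-2)·0.000) / (7) = 0.286
  y = (11 - (3)·0.000 - (4)·0.000) / (11) = 1.000
  z = (1 - (-1)·0.000 - (3)·0.000) / (-7) = -0.143
Iteration 2:
  x = (2 - (4)·1.000 - (-2)·-0.143) / (7) = -0.327
  y = (11 - (3)·0.286 - (4)·-0.143) / (11) = 0.974
  z = (1 - (-1)·0.286 - (3)·1.000) / (-7) = 0.245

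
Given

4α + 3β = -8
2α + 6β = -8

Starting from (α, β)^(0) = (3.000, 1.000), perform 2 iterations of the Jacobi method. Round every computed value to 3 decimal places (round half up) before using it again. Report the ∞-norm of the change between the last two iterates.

Iteration 1:
  α = (-8 - (3)·1.000) / (4) = -2.750
  β = (-8 - (2)·3.000) / (6) = -2.333
Iteration 2:
  α = (-8 - (3)·-2.333) / (4) = -0.250
  β = (-8 - (2)·-2.750) / (6) = -0.417
Change: (2.500, 1.916) → max |·| = 2.500

2.500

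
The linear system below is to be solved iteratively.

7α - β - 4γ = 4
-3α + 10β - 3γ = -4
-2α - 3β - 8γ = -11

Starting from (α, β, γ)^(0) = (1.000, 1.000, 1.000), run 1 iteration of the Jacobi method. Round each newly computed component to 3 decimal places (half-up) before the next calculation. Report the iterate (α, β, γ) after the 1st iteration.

(1.286, 0.200, 0.750)

Iteration 1:
  α = (4 - (-1)·1.000 - (-4)·1.000) / (7) = 1.286
  β = (-4 - (-3)·1.000 - (-3)·1.000) / (10) = 0.200
  γ = (-11 - (-2)·1.000 - (-3)·1.000) / (-8) = 0.750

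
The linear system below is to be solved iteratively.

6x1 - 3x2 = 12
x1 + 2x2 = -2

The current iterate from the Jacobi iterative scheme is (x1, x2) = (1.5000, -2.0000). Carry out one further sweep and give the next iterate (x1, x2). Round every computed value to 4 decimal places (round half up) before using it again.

(1.0000, -1.7500)

One sweep:
  x1 = (12 - (-3)·-2.0000) / (6) = 1.0000
  x2 = (-2 - (1)·1.5000) / (2) = -1.7500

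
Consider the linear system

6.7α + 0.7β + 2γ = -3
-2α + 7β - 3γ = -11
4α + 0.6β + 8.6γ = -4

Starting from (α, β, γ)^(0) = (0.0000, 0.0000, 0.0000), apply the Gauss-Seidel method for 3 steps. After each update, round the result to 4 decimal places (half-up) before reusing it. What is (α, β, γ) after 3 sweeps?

Iteration 1:
  α = (-3 - (0.7)·0.0000 - (2)·0.0000) / (6.7) = -0.4478
  β = (-11 - (-2)·-0.4478 - (-3)·0.0000) / (7) = -1.6994
  γ = (-4 - (4)·-0.4478 - (0.6)·-1.6994) / (8.6) = -0.1383
Iteration 2:
  α = (-3 - (0.7)·-1.6994 - (2)·-0.1383) / (6.7) = -0.2289
  β = (-11 - (-2)·-0.2289 - (-3)·-0.1383) / (7) = -1.6961
  γ = (-4 - (4)·-0.2289 - (0.6)·-1.6961) / (8.6) = -0.2403
Iteration 3:
  α = (-3 - (0.7)·-1.6961 - (2)·-0.2403) / (6.7) = -0.1988
  β = (-11 - (-2)·-0.1988 - (-3)·-0.2403) / (7) = -1.7312
  γ = (-4 - (4)·-0.1988 - (0.6)·-1.7312) / (8.6) = -0.2519

(-0.1988, -1.7312, -0.2519)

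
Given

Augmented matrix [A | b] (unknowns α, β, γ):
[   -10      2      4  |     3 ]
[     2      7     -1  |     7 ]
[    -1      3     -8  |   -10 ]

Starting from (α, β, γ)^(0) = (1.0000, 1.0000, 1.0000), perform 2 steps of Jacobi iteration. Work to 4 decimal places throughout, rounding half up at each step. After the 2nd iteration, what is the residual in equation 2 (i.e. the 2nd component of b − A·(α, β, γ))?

Iteration 1:
  α = (3 - (2)·1.0000 - (4)·1.0000) / (-10) = 0.3000
  β = (7 - (2)·1.0000 - (-1)·1.0000) / (7) = 0.8571
  γ = (-10 - (-1)·1.0000 - (3)·1.0000) / (-8) = 1.5000
Iteration 2:
  α = (3 - (2)·0.8571 - (4)·1.5000) / (-10) = 0.4714
  β = (7 - (2)·0.3000 - (-1)·1.5000) / (7) = 1.1286
  γ = (-10 - (-1)·0.3000 - (3)·0.8571) / (-8) = 1.5339
Residual b − A·x = (-0.6788, -0.3091, -0.6432)

-0.3091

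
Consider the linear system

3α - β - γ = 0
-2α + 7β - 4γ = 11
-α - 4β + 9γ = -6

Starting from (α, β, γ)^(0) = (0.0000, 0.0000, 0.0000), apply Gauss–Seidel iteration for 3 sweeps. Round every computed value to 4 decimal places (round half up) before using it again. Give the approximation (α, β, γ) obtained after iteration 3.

(0.6364, 1.8487, 0.2257)

Iteration 1:
  α = (0 - (-1)·0.0000 - (-1)·0.0000) / (3) = 0.0000
  β = (11 - (-2)·0.0000 - (-4)·0.0000) / (7) = 1.5714
  γ = (-6 - (-1)·0.0000 - (-4)·1.5714) / (9) = 0.0317
Iteration 2:
  α = (0 - (-1)·1.5714 - (-1)·0.0317) / (3) = 0.5344
  β = (11 - (-2)·0.5344 - (-4)·0.0317) / (7) = 1.7422
  γ = (-6 - (-1)·0.5344 - (-4)·1.7422) / (9) = 0.1670
Iteration 3:
  α = (0 - (-1)·1.7422 - (-1)·0.1670) / (3) = 0.6364
  β = (11 - (-2)·0.6364 - (-4)·0.1670) / (7) = 1.8487
  γ = (-6 - (-1)·0.6364 - (-4)·1.8487) / (9) = 0.2257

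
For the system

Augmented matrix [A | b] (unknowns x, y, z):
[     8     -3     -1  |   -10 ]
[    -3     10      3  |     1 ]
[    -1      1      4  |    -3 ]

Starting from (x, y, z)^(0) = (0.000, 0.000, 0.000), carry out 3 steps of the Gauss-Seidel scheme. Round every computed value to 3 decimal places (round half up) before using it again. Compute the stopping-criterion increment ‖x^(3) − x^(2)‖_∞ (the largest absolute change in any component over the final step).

0.072

Iteration 1:
  x = (-10 - (-3)·0.000 - (-1)·0.000) / (8) = -1.250
  y = (1 - (-3)·-1.250 - (3)·0.000) / (10) = -0.275
  z = (-3 - (-1)·-1.250 - (1)·-0.275) / (4) = -0.994
Iteration 2:
  x = (-10 - (-3)·-0.275 - (-1)·-0.994) / (8) = -1.477
  y = (1 - (-3)·-1.477 - (3)·-0.994) / (10) = -0.045
  z = (-3 - (-1)·-1.477 - (1)·-0.045) / (4) = -1.108
Iteration 3:
  x = (-10 - (-3)·-0.045 - (-1)·-1.108) / (8) = -1.405
  y = (1 - (-3)·-1.405 - (3)·-1.108) / (10) = 0.011
  z = (-3 - (-1)·-1.405 - (1)·0.011) / (4) = -1.104
Change: (0.072, 0.056, 0.004) → max |·| = 0.072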